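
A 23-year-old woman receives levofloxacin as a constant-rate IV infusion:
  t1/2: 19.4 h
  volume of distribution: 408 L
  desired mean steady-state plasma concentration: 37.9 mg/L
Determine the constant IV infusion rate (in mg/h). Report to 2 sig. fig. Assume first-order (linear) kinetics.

k = ln2 / t½ = 0.693147 / 19.4 = 0.03573 h⁻¹
CL = k × Vd = 0.03573 × 408 = 14.58 L/h
At steady state, infusion rate R₀ = Css × CL = 37.9 × 14.58 = 552.6 mg/h

550 mg/h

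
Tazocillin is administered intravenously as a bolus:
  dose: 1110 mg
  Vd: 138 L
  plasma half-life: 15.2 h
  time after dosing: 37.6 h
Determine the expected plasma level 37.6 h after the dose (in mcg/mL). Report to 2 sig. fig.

C₀ = Dose / Vd = 1110 / 138 = 8.043 mg/L
k = ln2 / t½ = 0.693147 / 15.2 = 0.04560 h⁻¹
C = C₀ · e^(−k·t) = 8.043 × e^(−0.04560 × 37.6)
  = 8.043 × 0.1800 = 1.448 mg/L
(1.448 mg/L = 1.448 mcg/mL)

1.4 mcg/mL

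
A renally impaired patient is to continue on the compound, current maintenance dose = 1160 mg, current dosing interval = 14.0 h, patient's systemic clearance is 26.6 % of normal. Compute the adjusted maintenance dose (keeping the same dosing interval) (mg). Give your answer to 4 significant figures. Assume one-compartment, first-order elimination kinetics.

308.6 mg

To keep the same average steady-state level, dosing rate must scale with clearance.
CL ratio = 26.6 / 100 = 0.2660
New dose (same interval) = 1160 × 0.2660 = 308.6 mg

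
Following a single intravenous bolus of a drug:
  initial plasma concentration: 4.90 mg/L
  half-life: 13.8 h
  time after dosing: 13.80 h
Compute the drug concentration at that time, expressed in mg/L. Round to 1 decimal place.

k = ln2 / t½ = 0.693147 / 13.8 = 0.05023 h⁻¹
t / t½ = 13.80 / 13.8 = 1 half-lives
C = C₀ × (1/2)^1 = 4.900 × 0.5000 = 2.450 mg/L

2.5 mg/L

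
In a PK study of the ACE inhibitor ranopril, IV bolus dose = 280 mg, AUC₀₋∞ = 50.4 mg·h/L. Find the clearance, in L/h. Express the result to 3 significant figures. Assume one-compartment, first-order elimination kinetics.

CL = Dose / AUC = 280 / 50.4 = 5.556 L/h

5.56 L/h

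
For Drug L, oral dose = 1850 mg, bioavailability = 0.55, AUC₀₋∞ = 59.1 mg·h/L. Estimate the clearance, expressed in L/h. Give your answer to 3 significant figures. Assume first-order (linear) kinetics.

CL = F·Dose / AUC = 0.55 × 1850 / 59.1 = 17.22 L/h

17.2 L/h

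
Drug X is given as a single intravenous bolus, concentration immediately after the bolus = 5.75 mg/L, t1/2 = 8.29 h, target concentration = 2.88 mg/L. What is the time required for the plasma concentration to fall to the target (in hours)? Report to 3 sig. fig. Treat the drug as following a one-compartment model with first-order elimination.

8.27 h

k = ln2 / t½ = 0.693147 / 8.29 = 0.08361 h⁻¹
t = ln(C₀ / C) / k = ln(5.750 / 2.88) / 0.08361
  = ln(1.997) / 0.08361 = 0.6916 / 0.08361 = 8.272 h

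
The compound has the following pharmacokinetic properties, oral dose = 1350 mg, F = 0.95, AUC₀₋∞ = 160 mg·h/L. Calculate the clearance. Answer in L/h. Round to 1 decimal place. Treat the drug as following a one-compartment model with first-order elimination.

CL = F·Dose / AUC = 0.95 × 1350 / 160 = 8.016 L/h

8.0 L/h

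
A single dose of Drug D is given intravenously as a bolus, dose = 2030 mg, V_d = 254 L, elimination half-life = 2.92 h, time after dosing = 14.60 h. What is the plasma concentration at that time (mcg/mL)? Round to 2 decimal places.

C₀ = Dose / Vd = 2030 / 254 = 7.992 mg/L
k = ln2 / t½ = 0.693147 / 2.92 = 0.2374 h⁻¹
t / t½ = 14.60 / 2.92 = 5 half-lives
C = C₀ × (1/2)^5 = 7.992 × 0.03125 = 0.2498 mg/L
(0.2498 mg/L = 0.2498 mcg/mL)

0.25 mcg/mL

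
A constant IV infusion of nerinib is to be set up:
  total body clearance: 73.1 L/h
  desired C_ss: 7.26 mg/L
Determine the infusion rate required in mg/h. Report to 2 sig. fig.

530 mg/h

At steady state, infusion rate R₀ = Css × CL = 7.26 × 73.10 = 530.7 mg/h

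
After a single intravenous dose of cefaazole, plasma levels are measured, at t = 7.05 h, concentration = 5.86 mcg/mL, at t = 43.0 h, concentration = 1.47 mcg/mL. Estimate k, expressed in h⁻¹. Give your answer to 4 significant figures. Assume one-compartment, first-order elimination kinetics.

k = ln(C₁/C₂) / (t₂ − t₁) = ln(5.86/1.47) / (43.0 − 7.05)
  = 1.383 / 35.95 = 0.03847 h⁻¹

0.03847 h⁻¹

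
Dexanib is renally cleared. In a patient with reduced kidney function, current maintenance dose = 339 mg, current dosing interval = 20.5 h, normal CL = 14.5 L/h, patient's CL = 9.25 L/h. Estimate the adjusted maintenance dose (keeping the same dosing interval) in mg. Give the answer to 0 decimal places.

216 mg

To keep the same average steady-state level, dosing rate must scale with clearance.
CL ratio = 9.25 / 14.5 = 0.6379
New dose (same interval) = 339 × 0.6379 = 216.2 mg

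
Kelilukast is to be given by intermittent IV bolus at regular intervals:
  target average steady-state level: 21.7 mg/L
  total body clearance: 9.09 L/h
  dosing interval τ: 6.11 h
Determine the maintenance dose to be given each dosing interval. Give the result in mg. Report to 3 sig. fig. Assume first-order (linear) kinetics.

1210 mg

At steady state, Dose/τ = Css × CL.
Dose = Css × CL × τ = 21.7 × 9.090 × 6.11 = 1205 mg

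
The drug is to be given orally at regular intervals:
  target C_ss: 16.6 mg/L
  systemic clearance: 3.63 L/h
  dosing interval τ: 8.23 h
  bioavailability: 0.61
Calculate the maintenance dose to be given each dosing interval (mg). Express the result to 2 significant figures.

810 mg

At steady state, F × (Dose/τ) = Css × CL.
Dose = Css × CL × τ / F = 16.6 × 3.630 × 8.23 / 0.61 = 813.0 mg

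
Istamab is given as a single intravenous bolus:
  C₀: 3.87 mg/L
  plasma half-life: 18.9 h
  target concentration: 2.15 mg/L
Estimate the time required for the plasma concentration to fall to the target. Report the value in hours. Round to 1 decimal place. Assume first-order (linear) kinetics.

k = ln2 / t½ = 0.693147 / 18.9 = 0.03667 h⁻¹
t = ln(C₀ / C) / k = ln(3.870 / 2.15) / 0.03667
  = ln(1.800) / 0.03667 = 0.5878 / 0.03667 = 16.03 h

16.0 h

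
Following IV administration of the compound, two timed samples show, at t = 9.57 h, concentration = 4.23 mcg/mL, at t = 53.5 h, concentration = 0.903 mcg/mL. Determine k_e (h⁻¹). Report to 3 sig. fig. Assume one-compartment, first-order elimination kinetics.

k = ln(C₁/C₂) / (t₂ − t₁) = ln(4.23/0.903) / (53.5 − 9.57)
  = 1.544 / 43.93 = 0.03515 h⁻¹

0.0352 h⁻¹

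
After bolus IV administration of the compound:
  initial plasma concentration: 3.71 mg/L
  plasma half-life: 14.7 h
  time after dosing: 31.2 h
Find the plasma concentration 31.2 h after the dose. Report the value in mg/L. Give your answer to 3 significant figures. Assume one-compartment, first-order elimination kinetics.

k = ln2 / t½ = 0.693147 / 14.7 = 0.04715 h⁻¹
C = C₀ · e^(−k·t) = 3.710 × e^(−0.04715 × 31.2)
  = 3.710 × 0.2297 = 0.8522 mg/L

0.852 mg/L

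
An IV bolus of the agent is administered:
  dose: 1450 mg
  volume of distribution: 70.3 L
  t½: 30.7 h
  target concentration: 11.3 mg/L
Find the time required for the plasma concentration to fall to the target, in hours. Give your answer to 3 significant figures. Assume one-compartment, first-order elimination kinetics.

26.7 h

C₀ = Dose / Vd = 1450 / 70.3 = 20.63 mg/L
k = ln2 / t½ = 0.693147 / 30.7 = 0.02258 h⁻¹
t = ln(C₀ / C) / k = ln(20.63 / 11.3) / 0.02258
  = ln(1.826) / 0.02258 = 0.6021 / 0.02258 = 26.67 h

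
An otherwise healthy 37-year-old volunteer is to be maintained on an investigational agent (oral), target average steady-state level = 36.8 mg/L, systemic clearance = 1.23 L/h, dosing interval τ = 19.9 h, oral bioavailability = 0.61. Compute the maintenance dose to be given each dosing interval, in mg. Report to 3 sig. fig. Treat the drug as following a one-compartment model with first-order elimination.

At steady state, F × (Dose/τ) = Css × CL.
Dose = Css × CL × τ / F = 36.8 × 1.230 × 19.9 / 0.61 = 1477 mg

1480 mg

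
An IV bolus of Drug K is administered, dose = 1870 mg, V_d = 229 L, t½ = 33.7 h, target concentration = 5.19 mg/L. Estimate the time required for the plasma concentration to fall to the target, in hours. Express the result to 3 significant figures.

22.0 h

C₀ = Dose / Vd = 1870 / 229 = 8.166 mg/L
k = ln2 / t½ = 0.693147 / 33.7 = 0.02057 h⁻¹
t = ln(C₀ / C) / k = ln(8.166 / 5.19) / 0.02057
  = ln(1.573) / 0.02057 = 0.4530 / 0.02057 = 22.02 h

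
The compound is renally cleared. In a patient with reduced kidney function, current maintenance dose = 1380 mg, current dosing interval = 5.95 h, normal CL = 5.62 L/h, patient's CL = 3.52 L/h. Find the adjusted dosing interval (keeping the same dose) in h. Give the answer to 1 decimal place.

9.5 h

To keep the same average steady-state level, dosing rate must scale with clearance.
CL ratio = 3.52 / 5.62 = 0.6263
New interval (same dose) = 5.95 / 0.6263 = 9.500 h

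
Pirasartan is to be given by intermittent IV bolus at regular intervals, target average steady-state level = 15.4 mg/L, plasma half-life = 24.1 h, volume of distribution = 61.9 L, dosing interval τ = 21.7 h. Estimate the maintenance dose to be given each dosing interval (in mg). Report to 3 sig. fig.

595 mg

k = ln2 / t½ = 0.693147 / 24.1 = 0.02876 h⁻¹
CL = k × Vd = 0.02876 × 61.9 = 1.780 L/h
At steady state, Dose/τ = Css × CL.
Dose = Css × CL × τ = 15.4 × 1.780 × 21.7 = 594.8 mg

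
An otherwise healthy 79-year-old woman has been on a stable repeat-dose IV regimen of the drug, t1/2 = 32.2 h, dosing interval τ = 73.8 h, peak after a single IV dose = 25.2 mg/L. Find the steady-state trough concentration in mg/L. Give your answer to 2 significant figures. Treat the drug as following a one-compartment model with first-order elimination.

6.5 mg/L

k = ln2 / t½ = 0.693147 / 32.2 = 0.02153 h⁻¹
e^(−kτ) = e^(−0.02153 × 73.8) = 0.2041
Accumulation ratio R = 1 / (1 − e^(−kτ)) = 1 / (1 − 0.2041) = 1.256
Steady-state trough = C₀ × R × e^(−kτ) = 25.2 × 1.256 × 0.2041 = 6.460 mg/L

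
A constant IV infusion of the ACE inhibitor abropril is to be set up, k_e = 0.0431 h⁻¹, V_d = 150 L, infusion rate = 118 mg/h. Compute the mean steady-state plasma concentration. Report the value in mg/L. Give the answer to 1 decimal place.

18.3 mg/L

CL = k × Vd = 0.04310 × 150 = 6.465 L/h
At steady state Css = R₀ / CL = 118 / 6.465 = 18.25 mg/L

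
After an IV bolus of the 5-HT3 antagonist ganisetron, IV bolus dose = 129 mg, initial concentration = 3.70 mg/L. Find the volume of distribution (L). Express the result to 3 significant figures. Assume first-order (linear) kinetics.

34.9 L

Vd = Dose / C₀ = 129.0 / 3.70 = 34.86 L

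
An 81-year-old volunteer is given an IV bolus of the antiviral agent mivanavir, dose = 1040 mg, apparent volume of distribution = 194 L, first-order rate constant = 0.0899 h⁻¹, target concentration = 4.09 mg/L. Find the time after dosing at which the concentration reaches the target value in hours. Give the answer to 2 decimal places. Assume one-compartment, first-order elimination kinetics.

3.01 h

C₀ = Dose / Vd = 1040 / 194 = 5.361 mg/L
t = ln(C₀ / C) / k = ln(5.361 / 4.09) / 0.08990
  = ln(1.311) / 0.08990 = 0.2708 / 0.08990 = 3.012 h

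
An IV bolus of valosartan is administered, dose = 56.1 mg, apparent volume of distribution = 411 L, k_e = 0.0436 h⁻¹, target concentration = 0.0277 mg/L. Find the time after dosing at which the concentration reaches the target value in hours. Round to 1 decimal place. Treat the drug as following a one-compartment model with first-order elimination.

C₀ = Dose / Vd = 56.10 / 411 = 0.1365 mg/L
t = ln(C₀ / C) / k = ln(0.1365 / 0.0277) / 0.04360
  = ln(4.928) / 0.04360 = 1.595 / 0.04360 = 36.58 h

36.6 h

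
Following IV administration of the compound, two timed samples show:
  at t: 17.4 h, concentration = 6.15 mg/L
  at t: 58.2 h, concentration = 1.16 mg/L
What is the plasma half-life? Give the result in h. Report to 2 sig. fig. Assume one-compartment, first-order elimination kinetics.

k = ln(C₁/C₂) / (t₂ − t₁) = ln(6.15/1.16) / (58.2 − 17.4)
  = 1.668 / 40.80 = 0.04088 h⁻¹
t½ = ln2 / k = 0.693147 / 0.04088 = 16.96 h

17 h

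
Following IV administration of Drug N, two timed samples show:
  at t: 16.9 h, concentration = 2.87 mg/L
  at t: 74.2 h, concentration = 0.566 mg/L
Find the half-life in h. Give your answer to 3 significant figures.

k = ln(C₁/C₂) / (t₂ − t₁) = ln(2.87/0.566) / (74.2 − 16.9)
  = 1.623 / 57.30 = 0.02832 h⁻¹
t½ = ln2 / k = 0.693147 / 0.02832 = 24.48 h

24.5 h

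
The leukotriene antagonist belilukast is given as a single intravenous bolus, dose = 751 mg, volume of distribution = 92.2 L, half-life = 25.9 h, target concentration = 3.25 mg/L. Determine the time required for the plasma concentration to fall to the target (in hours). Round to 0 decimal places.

C₀ = Dose / Vd = 751.0 / 92.2 = 8.145 mg/L
k = ln2 / t½ = 0.693147 / 25.9 = 0.02676 h⁻¹
t = ln(C₀ / C) / k = ln(8.145 / 3.25) / 0.02676
  = ln(2.506) / 0.02676 = 0.9187 / 0.02676 = 34.33 h

34 h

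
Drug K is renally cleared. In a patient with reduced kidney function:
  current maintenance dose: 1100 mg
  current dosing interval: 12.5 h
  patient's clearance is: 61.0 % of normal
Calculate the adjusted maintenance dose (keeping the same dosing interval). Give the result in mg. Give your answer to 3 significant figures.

671 mg

To keep the same average steady-state level, dosing rate must scale with clearance.
CL ratio = 61.0 / 100 = 0.6100
New dose (same interval) = 1100 × 0.6100 = 671.0 mg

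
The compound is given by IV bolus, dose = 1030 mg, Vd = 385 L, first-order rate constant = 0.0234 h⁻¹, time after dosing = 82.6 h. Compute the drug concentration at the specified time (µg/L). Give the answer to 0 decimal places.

387 µg/L

C₀ = Dose / Vd = 1030 / 385 = 2.675 mg/L
C = C₀ · e^(−k·t) = 2.675 × e^(−0.02340 × 82.6)
  = 2.675 × 0.1447 = 0.3871 mg/L
Convert: 0.3871 mg/L × 1000 = 387.1 µg/L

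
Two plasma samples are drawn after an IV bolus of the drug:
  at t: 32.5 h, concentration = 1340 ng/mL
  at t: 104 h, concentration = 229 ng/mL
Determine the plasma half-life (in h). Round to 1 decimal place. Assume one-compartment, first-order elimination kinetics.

28.1 h

k = ln(C₁/C₂) / (t₂ − t₁) = ln(1340/229) / (104 − 32.5)
  = 1.767 / 71.50 = 0.02471 h⁻¹
t½ = ln2 / k = 0.693147 / 0.02471 = 28.05 h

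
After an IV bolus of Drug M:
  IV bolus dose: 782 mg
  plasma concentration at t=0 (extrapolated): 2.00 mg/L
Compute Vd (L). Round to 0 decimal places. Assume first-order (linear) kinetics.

Vd = Dose / C₀ = 782.0 / 2.00 = 391.0 L

391 L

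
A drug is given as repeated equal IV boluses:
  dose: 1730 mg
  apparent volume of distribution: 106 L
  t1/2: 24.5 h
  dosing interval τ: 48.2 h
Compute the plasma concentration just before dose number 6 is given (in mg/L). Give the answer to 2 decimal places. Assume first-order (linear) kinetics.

C₀ per dose = Dose / Vd = 1730 / 106 = 16.32 mg/L
k = ln2 / t½ = 0.693147 / 24.5 = 0.02829 h⁻¹
Fraction remaining after one interval: r = e^(−kτ) = e^(−0.02829 × 48.2) = 0.2557
Before dose 6, 5 doses have been given (aged 1τ, 2τ, 3τ, 4τ, 5τ).
C_trough = C₀ × (r + r² + … + r^5) = C₀ × r(1−r^5)/(1−r)
        = 16.32 × 0.2557 × (1 − 0.001093) / (1 − 0.2557) = 5.601 mg/L

5.60 mg/L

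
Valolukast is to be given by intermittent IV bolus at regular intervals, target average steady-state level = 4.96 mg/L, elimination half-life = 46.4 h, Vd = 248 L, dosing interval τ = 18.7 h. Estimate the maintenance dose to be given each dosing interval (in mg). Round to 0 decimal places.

344 mg

k = ln2 / t½ = 0.693147 / 46.4 = 0.01494 h⁻¹
CL = k × Vd = 0.01494 × 248 = 3.705 L/h
At steady state, Dose/τ = Css × CL.
Dose = Css × CL × τ = 4.96 × 3.705 × 18.7 = 343.6 mg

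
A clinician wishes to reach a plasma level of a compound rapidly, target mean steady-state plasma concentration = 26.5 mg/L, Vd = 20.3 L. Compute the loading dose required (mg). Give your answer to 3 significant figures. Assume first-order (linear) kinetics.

538 mg

LD = Css × Vd = 26.5 × 20.3 = 538.0 mg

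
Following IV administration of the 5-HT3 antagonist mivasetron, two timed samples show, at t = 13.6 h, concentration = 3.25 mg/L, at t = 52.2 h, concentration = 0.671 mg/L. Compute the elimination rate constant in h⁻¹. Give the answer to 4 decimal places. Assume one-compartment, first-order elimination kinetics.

k = ln(C₁/C₂) / (t₂ − t₁) = ln(3.25/0.671) / (52.2 − 13.6)
  = 1.578 / 38.60 = 0.04088 h⁻¹

0.0409 h⁻¹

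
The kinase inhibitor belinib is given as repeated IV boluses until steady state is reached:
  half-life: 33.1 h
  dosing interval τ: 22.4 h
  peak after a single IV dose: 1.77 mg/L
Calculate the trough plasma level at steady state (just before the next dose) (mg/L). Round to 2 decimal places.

2.96 mg/L

k = ln2 / t½ = 0.693147 / 33.1 = 0.02094 h⁻¹
e^(−kτ) = e^(−0.02094 × 22.4) = 0.6256
Accumulation ratio R = 1 / (1 − e^(−kτ)) = 1 / (1 − 0.6256) = 2.671
Steady-state trough = C₀ × R × e^(−kτ) = 1.77 × 2.671 × 0.6256 = 2.958 mg/L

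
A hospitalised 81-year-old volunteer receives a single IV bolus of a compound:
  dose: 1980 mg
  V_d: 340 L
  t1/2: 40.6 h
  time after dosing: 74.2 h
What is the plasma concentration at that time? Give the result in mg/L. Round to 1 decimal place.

1.6 mg/L

C₀ = Dose / Vd = 1980 / 340 = 5.824 mg/L
k = ln2 / t½ = 0.693147 / 40.6 = 0.01707 h⁻¹
C = C₀ · e^(−k·t) = 5.824 × e^(−0.01707 × 74.2)
  = 5.824 × 0.2818 = 1.641 mg/L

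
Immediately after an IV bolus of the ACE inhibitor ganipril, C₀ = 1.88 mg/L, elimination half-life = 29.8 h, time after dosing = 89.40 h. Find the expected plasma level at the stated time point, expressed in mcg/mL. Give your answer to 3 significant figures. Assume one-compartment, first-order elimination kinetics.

0.235 mcg/mL

k = ln2 / t½ = 0.693147 / 29.8 = 0.02326 h⁻¹
t / t½ = 89.40 / 29.8 = 3 half-lives
C = C₀ × (1/2)^3 = 1.880 × 0.1250 = 0.2350 mg/L
(0.2350 mg/L = 0.2350 mcg/mL)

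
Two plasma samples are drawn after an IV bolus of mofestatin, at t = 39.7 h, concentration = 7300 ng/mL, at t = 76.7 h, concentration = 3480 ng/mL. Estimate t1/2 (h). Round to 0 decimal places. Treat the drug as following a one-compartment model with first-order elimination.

k = ln(C₁/C₂) / (t₂ − t₁) = ln(7300/3480) / (76.7 − 39.7)
  = 0.7408 / 37.00 = 0.02002 h⁻¹
t½ = ln2 / k = 0.693147 / 0.02002 = 34.62 h

35 h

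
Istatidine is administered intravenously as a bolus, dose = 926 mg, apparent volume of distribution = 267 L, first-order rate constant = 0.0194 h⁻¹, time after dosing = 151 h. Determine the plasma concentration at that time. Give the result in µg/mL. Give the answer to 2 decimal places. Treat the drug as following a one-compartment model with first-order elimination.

0.19 µg/mL

C₀ = Dose / Vd = 926.0 / 267 = 3.468 mg/L
C = C₀ · e^(−k·t) = 3.468 × e^(−0.01940 × 151)
  = 3.468 × 0.05343 = 0.1853 mg/L
(0.1853 mg/L = 0.1853 µg/mL)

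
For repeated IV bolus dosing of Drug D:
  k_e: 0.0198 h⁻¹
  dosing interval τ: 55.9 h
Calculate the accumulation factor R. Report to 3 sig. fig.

e^(−kτ) = e^(−0.01980 × 55.9) = 0.3306
Accumulation ratio R = 1 / (1 − e^(−kτ)) = 1 / (1 − 0.3306) = 1.494

1.49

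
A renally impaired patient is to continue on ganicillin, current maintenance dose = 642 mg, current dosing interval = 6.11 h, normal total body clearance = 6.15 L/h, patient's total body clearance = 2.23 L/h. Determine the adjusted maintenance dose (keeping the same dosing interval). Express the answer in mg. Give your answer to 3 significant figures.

To keep the same average steady-state level, dosing rate must scale with clearance.
CL ratio = 2.23 / 6.15 = 0.3626
New dose (same interval) = 642 × 0.3626 = 232.8 mg

233 mg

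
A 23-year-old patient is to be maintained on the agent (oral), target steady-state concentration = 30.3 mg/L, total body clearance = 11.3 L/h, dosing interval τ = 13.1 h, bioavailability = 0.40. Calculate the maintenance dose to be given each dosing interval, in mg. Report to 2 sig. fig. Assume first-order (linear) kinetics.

11000 mg

At steady state, F × (Dose/τ) = Css × CL.
Dose = Css × CL × τ / F = 30.3 × 11.30 × 13.1 / 0.40 = 11210 mg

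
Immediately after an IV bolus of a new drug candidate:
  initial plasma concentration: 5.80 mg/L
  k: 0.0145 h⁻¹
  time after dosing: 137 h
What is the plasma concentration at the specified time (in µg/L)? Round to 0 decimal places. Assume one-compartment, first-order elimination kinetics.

C = C₀ · e^(−k·t) = 5.800 × e^(−0.01450 × 137)
  = 5.800 × 0.1372 = 0.7958 mg/L
Convert: 0.7958 mg/L × 1000 = 795.8 µg/L

796 µg/L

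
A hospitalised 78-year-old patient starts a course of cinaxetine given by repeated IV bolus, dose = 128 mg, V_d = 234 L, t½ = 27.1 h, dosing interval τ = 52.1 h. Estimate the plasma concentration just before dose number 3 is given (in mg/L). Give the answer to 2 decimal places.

C₀ per dose = Dose / Vd = 128 / 234 = 0.5470 mg/L
k = ln2 / t½ = 0.693147 / 27.1 = 0.02558 h⁻¹
Fraction remaining after one interval: r = e^(−kτ) = e^(−0.02558 × 52.1) = 0.2638
Before dose 3, 2 doses have been given (aged 1τ, 2τ).
C_trough = C₀ × (r + r²) = 0.5470 × (0.2638 + 0.06959) = 0.1824 mg/L

0.18 mg/L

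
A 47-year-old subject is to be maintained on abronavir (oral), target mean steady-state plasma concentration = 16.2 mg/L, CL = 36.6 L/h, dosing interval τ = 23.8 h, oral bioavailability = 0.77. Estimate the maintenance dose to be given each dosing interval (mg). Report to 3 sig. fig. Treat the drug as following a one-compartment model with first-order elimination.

18300 mg

At steady state, F × (Dose/τ) = Css × CL.
Dose = Css × CL × τ / F = 16.2 × 36.60 × 23.8 / 0.77 = 18330 mg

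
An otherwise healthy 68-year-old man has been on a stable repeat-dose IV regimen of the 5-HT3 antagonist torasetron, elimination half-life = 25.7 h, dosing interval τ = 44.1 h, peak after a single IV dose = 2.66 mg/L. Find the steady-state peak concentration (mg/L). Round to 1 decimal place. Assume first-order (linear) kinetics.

3.8 mg/L

k = ln2 / t½ = 0.693147 / 25.7 = 0.02697 h⁻¹
e^(−kτ) = e^(−0.02697 × 44.1) = 0.3044
Accumulation ratio R = 1 / (1 − e^(−kτ)) = 1 / (1 − 0.3044) = 1.438
Steady-state peak = C₀ × R = 2.66 × 1.438 = 3.825 mg/L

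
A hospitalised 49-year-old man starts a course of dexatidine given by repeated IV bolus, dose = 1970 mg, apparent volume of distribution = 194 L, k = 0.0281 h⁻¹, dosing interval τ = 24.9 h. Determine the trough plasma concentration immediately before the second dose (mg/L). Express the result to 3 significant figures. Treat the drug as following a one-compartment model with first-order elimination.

C₀ per dose = Dose / Vd = 1970 / 194 = 10.15 mg/L
Fraction remaining after one interval: r = e^(−kτ) = e^(−0.02810 × 24.9) = 0.4967
Before dose 2, 1 dose has been given (aged 1τ).
C_trough = C₀ × r = 10.15 × 0.4967 = 5.042 mg/L

5.04 mg/L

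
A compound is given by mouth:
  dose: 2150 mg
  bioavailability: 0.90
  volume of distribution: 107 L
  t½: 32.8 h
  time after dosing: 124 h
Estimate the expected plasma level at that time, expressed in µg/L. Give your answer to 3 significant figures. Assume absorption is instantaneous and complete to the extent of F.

1320 µg/L

Amount reaching circulation = F × Dose = 0.90 × 2150 = 1935 mg
C₀ = F·Dose / Vd = 1935 / 107 = 18.08 mg/L
k = ln2 / t½ = 0.693147 / 32.8 = 0.02113 h⁻¹
C = C₀ · e^(−k·t) = 18.08 × e^(−0.02113 × 124)
  = 18.08 × 0.07279 = 1.316 mg/L
Convert: 1.316 mg/L × 1000 = 1316 µg/L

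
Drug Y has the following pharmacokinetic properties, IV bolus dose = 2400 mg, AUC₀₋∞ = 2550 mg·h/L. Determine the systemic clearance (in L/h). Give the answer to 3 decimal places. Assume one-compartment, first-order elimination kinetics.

0.941 L/h

CL = Dose / AUC = 2400 / 2550 = 0.9412 L/h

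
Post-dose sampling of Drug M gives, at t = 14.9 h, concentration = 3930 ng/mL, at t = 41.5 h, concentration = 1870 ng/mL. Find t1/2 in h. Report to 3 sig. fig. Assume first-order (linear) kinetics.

24.8 h

k = ln(C₁/C₂) / (t₂ − t₁) = ln(3930/1870) / (41.5 − 14.9)
  = 0.7427 / 26.60 = 0.02792 h⁻¹
t½ = ln2 / k = 0.693147 / 0.02792 = 24.83 h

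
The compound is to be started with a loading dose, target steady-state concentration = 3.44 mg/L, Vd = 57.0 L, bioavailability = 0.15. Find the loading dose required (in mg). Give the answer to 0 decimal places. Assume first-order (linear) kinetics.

1307 mg

LD = Css × Vd / F = 3.44 × 57.0 / 0.15 = 1307 mg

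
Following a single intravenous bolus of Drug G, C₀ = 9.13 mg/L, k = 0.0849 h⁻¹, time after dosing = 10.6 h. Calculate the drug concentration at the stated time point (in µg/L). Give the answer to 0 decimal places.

C = C₀ · e^(−k·t) = 9.130 × e^(−0.08490 × 10.6)
  = 9.130 × 0.4066 = 3.712 mg/L
Convert: 3.712 mg/L × 1000 = 3712 µg/L

3712 µg/L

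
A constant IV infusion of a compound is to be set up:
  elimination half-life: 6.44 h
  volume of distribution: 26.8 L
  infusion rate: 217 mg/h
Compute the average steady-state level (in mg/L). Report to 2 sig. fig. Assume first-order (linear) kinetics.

k = ln2 / t½ = 0.693147 / 6.44 = 0.1076 h⁻¹
CL = k × Vd = 0.1076 × 26.8 = 2.884 L/h
At steady state Css = R₀ / CL = 217 / 2.884 = 75.24 mg/L

75 mg/L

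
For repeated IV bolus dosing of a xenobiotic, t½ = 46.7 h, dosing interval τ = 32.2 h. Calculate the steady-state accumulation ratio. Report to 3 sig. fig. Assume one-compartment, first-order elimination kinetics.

k = ln2 / t½ = 0.693147 / 46.7 = 0.01484 h⁻¹
e^(−kτ) = e^(−0.01484 × 32.2) = 0.6201
Accumulation ratio R = 1 / (1 − e^(−kτ)) = 1 / (1 − 0.6201) = 2.632

2.63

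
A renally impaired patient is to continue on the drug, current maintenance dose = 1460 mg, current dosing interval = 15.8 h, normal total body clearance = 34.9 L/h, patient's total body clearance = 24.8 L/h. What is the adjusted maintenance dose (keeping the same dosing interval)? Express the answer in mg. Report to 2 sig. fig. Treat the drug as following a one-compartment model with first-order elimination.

To keep the same average steady-state level, dosing rate must scale with clearance.
CL ratio = 24.8 / 34.9 = 0.7106
New dose (same interval) = 1460 × 0.7106 = 1037 mg

1000 mg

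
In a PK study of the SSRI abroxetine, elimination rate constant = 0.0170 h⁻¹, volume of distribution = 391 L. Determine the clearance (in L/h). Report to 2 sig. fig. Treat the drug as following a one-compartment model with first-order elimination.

CL = k × Vd = 0.0170 × 391 = 6.647 L/h

6.6 L/h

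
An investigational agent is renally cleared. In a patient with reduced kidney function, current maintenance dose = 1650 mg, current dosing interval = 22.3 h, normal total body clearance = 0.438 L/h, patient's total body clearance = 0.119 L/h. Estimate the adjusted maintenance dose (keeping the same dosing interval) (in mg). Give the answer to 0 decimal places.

To keep the same average steady-state level, dosing rate must scale with clearance.
CL ratio = 0.119 / 0.438 = 0.2717
New dose (same interval) = 1650 × 0.2717 = 448.3 mg

448 mg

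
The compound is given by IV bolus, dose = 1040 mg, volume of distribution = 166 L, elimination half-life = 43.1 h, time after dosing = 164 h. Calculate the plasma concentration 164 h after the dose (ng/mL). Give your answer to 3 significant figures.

448 ng/mL

C₀ = Dose / Vd = 1040 / 166 = 6.265 mg/L
k = ln2 / t½ = 0.693147 / 43.1 = 0.01608 h⁻¹
C = C₀ · e^(−k·t) = 6.265 × e^(−0.01608 × 164)
  = 6.265 × 0.07157 = 0.4484 mg/L
Convert: 0.4484 mg/L × 1000 = 448.4 ng/mL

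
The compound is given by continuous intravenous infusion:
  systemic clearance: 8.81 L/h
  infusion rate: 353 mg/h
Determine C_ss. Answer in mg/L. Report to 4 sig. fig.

At steady state Css = R₀ / CL = 353 / 8.810 = 40.07 mg/L

40.07 mg/L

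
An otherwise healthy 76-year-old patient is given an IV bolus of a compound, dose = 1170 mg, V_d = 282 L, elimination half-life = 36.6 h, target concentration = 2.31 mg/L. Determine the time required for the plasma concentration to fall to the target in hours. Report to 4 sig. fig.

30.92 h

C₀ = Dose / Vd = 1170 / 282 = 4.149 mg/L
k = ln2 / t½ = 0.693147 / 36.6 = 0.01894 h⁻¹
t = ln(C₀ / C) / k = ln(4.149 / 2.31) / 0.01894
  = ln(1.796) / 0.01894 = 0.5856 / 0.01894 = 30.92 h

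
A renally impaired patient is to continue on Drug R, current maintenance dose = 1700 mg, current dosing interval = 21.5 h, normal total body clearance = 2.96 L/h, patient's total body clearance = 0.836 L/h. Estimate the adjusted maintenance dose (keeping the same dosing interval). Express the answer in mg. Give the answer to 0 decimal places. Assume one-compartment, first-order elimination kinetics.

To keep the same average steady-state level, dosing rate must scale with clearance.
CL ratio = 0.836 / 2.96 = 0.2824
New dose (same interval) = 1700 × 0.2824 = 480.1 mg

480 mg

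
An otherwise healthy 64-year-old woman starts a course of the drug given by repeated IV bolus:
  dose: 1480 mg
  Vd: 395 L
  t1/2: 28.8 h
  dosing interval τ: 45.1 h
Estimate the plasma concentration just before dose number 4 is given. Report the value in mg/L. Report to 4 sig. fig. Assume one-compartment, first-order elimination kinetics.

1.837 mg/L

C₀ per dose = Dose / Vd = 1480 / 395 = 3.747 mg/L
k = ln2 / t½ = 0.693147 / 28.8 = 0.02407 h⁻¹
Fraction remaining after one interval: r = e^(−kτ) = e^(−0.02407 × 45.1) = 0.3377
Before dose 4, 3 doses have been given (aged 1τ, 2τ, 3τ).
C_trough = C₀ × (r + r² + … + r^3) = C₀ × r(1−r^3)/(1−r)
        = 3.747 × 0.3377 × (1 − 0.03851) / (1 − 0.3377) = 1.837 mg/L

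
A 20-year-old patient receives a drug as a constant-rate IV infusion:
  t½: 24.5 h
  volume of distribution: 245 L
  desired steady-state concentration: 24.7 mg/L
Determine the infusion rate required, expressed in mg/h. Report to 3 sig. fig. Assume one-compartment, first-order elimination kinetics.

k = ln2 / t½ = 0.693147 / 24.5 = 0.02829 h⁻¹
CL = k × Vd = 0.02829 × 245 = 6.931 L/h
At steady state, infusion rate R₀ = Css × CL = 24.7 × 6.931 = 171.2 mg/h

171 mg/h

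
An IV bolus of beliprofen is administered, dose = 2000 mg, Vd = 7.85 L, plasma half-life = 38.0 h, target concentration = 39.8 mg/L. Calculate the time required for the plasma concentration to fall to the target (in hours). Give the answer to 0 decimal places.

102 h

C₀ = Dose / Vd = 2000 / 7.85 = 254.8 mg/L
k = ln2 / t½ = 0.693147 / 38.0 = 0.01824 h⁻¹
t = ln(C₀ / C) / k = ln(254.8 / 39.8) / 0.01824
  = ln(6.402) / 0.01824 = 1.857 / 0.01824 = 101.8 h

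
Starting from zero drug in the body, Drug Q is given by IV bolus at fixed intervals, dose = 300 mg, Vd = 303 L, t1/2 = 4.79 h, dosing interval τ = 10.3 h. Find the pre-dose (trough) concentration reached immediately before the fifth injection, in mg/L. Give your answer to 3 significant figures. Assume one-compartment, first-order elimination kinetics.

0.287 mg/L

C₀ per dose = Dose / Vd = 300 / 303 = 0.9901 mg/L
k = ln2 / t½ = 0.693147 / 4.79 = 0.1447 h⁻¹
Fraction remaining after one interval: r = e^(−kτ) = e^(−0.1447 × 10.3) = 0.2253
Before dose 5, 4 doses have been given (aged 1τ, 2τ, 3τ, 4τ).
C_trough = C₀ × (r + r² + … + r^4) = C₀ × r(1−r^4)/(1−r)
        = 0.9901 × 0.2253 × (1 − 0.002577) / (1 − 0.2253) = 0.2872 mg/L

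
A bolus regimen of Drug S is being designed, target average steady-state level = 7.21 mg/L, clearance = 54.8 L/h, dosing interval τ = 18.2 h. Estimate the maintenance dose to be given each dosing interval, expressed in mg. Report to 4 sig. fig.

At steady state, Dose/τ = Css × CL.
Dose = Css × CL × τ = 7.21 × 54.80 × 18.2 = 7191 mg

7191 mg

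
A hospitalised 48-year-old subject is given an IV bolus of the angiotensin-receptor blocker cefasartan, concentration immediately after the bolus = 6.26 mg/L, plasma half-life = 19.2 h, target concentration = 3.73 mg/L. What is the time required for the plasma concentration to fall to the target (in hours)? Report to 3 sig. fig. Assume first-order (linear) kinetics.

k = ln2 / t½ = 0.693147 / 19.2 = 0.03610 h⁻¹
t = ln(C₀ / C) / k = ln(6.260 / 3.73) / 0.03610
  = ln(1.678) / 0.03610 = 0.5176 / 0.03610 = 14.34 h

14.3 h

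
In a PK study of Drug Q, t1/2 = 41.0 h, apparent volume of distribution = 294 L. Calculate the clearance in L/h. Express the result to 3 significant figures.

4.97 L/h

k = ln2 / t½ = 0.693147 / 41.0 = 0.01691 h⁻¹
CL = k × Vd = 0.01691 × 294 = 4.972 L/h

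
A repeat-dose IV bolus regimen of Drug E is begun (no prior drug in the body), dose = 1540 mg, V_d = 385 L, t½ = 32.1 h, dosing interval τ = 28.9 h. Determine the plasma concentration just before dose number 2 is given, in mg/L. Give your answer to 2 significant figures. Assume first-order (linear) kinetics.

2.1 mg/L

C₀ per dose = Dose / Vd = 1540 / 385 = 4.000 mg/L
k = ln2 / t½ = 0.693147 / 32.1 = 0.02159 h⁻¹
Fraction remaining after one interval: r = e^(−kτ) = e^(−0.02159 × 28.9) = 0.5358
Before dose 2, 1 dose has been given (aged 1τ).
C_trough = C₀ × r = 4.000 × 0.5358 = 2.143 mg/L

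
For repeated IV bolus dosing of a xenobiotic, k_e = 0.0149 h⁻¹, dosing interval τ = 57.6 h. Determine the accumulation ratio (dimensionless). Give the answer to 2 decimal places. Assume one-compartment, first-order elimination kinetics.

e^(−kτ) = e^(−0.01490 × 57.6) = 0.4239
Accumulation ratio R = 1 / (1 − e^(−kτ)) = 1 / (1 − 0.4239) = 1.736

1.74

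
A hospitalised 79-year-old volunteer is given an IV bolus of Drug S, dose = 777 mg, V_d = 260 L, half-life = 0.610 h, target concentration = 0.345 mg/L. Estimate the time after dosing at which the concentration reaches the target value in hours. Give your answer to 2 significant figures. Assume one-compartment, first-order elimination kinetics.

1.9 h

C₀ = Dose / Vd = 777.0 / 260 = 2.988 mg/L
k = ln2 / t½ = 0.693147 / 0.610 = 1.136 h⁻¹
t = ln(C₀ / C) / k = ln(2.988 / 0.345) / 1.136
  = ln(8.661) / 1.136 = 2.159 / 1.136 = 1.901 h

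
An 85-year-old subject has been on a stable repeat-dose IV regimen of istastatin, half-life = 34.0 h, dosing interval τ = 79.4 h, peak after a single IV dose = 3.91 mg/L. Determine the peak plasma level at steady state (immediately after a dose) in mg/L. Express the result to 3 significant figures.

4.88 mg/L

k = ln2 / t½ = 0.693147 / 34.0 = 0.02039 h⁻¹
e^(−kτ) = e^(−0.02039 × 79.4) = 0.1981
Accumulation ratio R = 1 / (1 − e^(−kτ)) = 1 / (1 − 0.1981) = 1.247
Steady-state peak = C₀ × R = 3.91 × 1.247 = 4.876 mg/L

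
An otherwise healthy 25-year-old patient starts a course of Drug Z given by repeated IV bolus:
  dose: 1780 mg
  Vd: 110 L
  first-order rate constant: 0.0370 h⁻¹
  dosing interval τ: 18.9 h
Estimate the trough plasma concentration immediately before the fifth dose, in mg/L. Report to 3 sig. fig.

C₀ per dose = Dose / Vd = 1780 / 110 = 16.18 mg/L
Fraction remaining after one interval: r = e^(−kτ) = e^(−0.03700 × 18.9) = 0.4969
Before dose 5, 4 doses have been given (aged 1τ, 2τ, 3τ, 4τ).
C_trough = C₀ × (r + r² + … + r^4) = C₀ × r(1−r^4)/(1−r)
        = 16.18 × 0.4969 × (1 − 0.06096) / (1 − 0.4969) = 15.01 mg/L

15.0 mg/L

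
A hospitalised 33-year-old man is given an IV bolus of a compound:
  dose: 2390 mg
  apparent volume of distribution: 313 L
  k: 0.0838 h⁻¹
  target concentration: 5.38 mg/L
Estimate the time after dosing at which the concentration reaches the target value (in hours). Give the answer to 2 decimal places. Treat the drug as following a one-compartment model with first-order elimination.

C₀ = Dose / Vd = 2390 / 313 = 7.636 mg/L
t = ln(C₀ / C) / k = ln(7.636 / 5.38) / 0.08380
  = ln(1.419) / 0.08380 = 0.3500 / 0.08380 = 4.177 h

4.18 h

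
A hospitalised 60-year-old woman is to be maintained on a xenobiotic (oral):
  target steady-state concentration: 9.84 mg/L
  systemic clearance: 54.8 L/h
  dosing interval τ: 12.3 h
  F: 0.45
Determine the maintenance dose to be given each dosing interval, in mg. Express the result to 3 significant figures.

At steady state, F × (Dose/τ) = Css × CL.
Dose = Css × CL × τ / F = 9.84 × 54.80 × 12.3 / 0.45 = 14740 mg

14700 mg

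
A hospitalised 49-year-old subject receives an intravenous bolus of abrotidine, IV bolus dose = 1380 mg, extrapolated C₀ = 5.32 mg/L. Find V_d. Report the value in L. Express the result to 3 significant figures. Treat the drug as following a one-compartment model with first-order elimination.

259 L

Vd = Dose / C₀ = 1380 / 5.32 = 259.4 L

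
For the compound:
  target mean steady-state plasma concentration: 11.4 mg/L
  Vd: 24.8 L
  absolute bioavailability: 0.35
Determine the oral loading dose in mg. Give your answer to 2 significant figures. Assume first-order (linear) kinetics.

810 mg

LD = Css × Vd / F = 11.4 × 24.8 / 0.35 = 807.8 mg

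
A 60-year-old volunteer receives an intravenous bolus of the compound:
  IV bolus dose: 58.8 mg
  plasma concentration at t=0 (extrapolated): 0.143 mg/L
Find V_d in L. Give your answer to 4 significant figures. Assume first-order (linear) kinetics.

Vd = Dose / C₀ = 58.80 / 0.143 = 411.2 L

411.2 L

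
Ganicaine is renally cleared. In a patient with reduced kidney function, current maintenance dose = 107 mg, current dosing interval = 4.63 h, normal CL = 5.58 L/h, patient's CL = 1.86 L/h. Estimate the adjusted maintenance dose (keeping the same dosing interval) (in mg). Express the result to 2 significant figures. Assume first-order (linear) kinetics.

To keep the same average steady-state level, dosing rate must scale with clearance.
CL ratio = 1.86 / 5.58 = 0.3333
New dose (same interval) = 107 × 0.3333 = 35.66 mg

36 mg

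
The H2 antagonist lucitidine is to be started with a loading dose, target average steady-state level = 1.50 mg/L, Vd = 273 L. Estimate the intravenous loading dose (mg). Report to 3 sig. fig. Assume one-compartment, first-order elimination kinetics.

LD = Css × Vd = 1.50 × 273 = 409.5 mg

410 mg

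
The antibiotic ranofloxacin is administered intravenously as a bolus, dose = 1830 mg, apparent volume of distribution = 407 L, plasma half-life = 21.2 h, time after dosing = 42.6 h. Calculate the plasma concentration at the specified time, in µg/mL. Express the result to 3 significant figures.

1.12 µg/mL

C₀ = Dose / Vd = 1830 / 407 = 4.496 mg/L
k = ln2 / t½ = 0.693147 / 21.2 = 0.03270 h⁻¹
C = C₀ · e^(−k·t) = 4.496 × e^(−0.03270 × 42.6)
  = 4.496 × 0.2483 = 1.116 mg/L
(1.116 mg/L = 1.116 µg/mL)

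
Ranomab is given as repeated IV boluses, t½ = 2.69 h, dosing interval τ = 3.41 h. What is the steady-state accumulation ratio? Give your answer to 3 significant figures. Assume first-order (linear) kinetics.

k = ln2 / t½ = 0.693147 / 2.69 = 0.2577 h⁻¹
e^(−kτ) = e^(−0.2577 × 3.41) = 0.4153
Accumulation ratio R = 1 / (1 − e^(−kτ)) = 1 / (1 − 0.4153) = 1.710

1.71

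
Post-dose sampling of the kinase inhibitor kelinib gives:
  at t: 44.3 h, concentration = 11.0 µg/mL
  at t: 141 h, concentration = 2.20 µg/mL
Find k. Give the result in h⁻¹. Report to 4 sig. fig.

k = ln(C₁/C₂) / (t₂ − t₁) = ln(11.0/2.20) / (141 − 44.3)
  = 1.609 / 96.70 = 0.01664 h⁻¹

0.01664 h⁻¹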